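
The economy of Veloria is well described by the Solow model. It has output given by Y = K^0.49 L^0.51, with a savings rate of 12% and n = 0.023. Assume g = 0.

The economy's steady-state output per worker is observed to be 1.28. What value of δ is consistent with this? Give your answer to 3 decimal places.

In steady state, investment equals break-even investment: s·k^α = (n + δ)·k.
Since y* = [s/(n + δ)]^(α/(1−α)), we have s/(n + δ) = (y*)^((1−α)/α) = 1.28^1.0408 = 1.2930.
Therefore n + δ = s / 1.2930 = 0.12 / 1.2930 = 0.0928, so δ = 0.0928 − 0.023 = 0.0698.

δ ≈ 0.070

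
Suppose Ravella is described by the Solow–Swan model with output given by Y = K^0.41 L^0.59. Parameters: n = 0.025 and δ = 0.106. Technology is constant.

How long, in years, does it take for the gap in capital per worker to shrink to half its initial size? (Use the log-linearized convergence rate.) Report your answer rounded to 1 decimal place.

t_½ ≈ 9.0 years

Near the steady state the convergence rate is λ = (1 − α)(n + δ).
λ = (1 − 0.41) × 0.131 = 0.59 × 0.131 = 0.07729
Half-life = ln 2 / λ = 0.6931 / 0.07729 ≈ 8.97 years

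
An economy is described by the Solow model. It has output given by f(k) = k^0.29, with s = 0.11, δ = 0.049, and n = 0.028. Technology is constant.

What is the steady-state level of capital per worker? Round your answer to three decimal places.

In steady state, investment equals break-even investment: s·k^α = (n + δ)·k.
Dividing both sides by k: k^(1−α) = s / (n + δ).
k^0.71 = 0.11 / (0.028 + 0.049) = 0.11 / 0.077 = 1.4286
k* = 1.4286^(1/0.71) ≈ 1.6527

k* = 1.653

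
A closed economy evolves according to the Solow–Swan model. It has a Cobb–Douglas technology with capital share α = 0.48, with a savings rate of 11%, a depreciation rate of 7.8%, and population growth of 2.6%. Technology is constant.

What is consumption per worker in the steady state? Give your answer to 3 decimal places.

c* = 0.937

At the steady state, Δk = 0, so s·k^α = (n + δ)·k.
Dividing both sides by k: k^(1−α) = s / (n + δ).
k^0.52 = 0.11 / (0.026 + 0.078) = 0.11 / 0.104 = 1.0577
k* = 1.0577^(1/0.52) ≈ 1.1139
y* = (k*)^α = 1.1139^0.48 ≈ 1.0531
c* = (1 − s)·y* = (1 − 0.11) × 1.0531 ≈ 0.9373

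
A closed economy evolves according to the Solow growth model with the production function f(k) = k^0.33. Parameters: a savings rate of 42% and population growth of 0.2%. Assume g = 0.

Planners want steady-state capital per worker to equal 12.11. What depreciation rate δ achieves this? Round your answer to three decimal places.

δ ≈ 0.077

In steady state, investment equals break-even investment: s·k^α = (n + δ)·k.
So s / (n + δ) = (k*)^(1−α) = 12.11^0.67 = 5.3175.
Therefore n + δ = s / 5.3175 = 0.42 / 5.3175 = 0.0790, so δ = 0.0790 − 0.002 = 0.0770.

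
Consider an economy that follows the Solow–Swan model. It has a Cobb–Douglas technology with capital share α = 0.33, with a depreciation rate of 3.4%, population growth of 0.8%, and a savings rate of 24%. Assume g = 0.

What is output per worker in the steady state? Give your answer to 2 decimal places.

y* ≈ 2.36

Steady state requires s·f(k) = (n + δ)·k, i.e. s·k^α = (n + δ)·k.
Rearranging, k^(1−α) = s / (n + δ).
k^0.67 = 0.24 / (0.008 + 0.034) = 0.24 / 0.042 = 5.7143
k* = 5.7143^(1/0.67) ≈ 13.4833
y* = (k*)^α = 13.4833^0.33 ≈ 2.3596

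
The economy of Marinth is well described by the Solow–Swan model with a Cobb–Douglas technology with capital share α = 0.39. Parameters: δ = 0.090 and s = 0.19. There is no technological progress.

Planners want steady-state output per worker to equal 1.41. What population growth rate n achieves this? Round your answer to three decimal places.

Steady state requires s·f(k) = (n + δ)·k, i.e. s·k^α = (n + δ)·k.
Since y* = [s/(n + δ)]^(α/(1−α)), we have s/(n + δ) = (y*)^((1−α)/α) = 1.41^1.5641 = 1.7116.
Therefore n + δ = s / 1.7116 = 0.19 / 1.7116 = 0.1110, so n = 0.1110 − 0.090 = 0.0210.

n ≈ 0.021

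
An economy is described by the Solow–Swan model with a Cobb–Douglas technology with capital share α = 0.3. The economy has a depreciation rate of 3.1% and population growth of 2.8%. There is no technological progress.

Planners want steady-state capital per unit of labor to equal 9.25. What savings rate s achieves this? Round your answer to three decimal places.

s ≈ 0.280

At the steady state, Δk = 0, so s·k^α = (n + δ)·k.
So s / (n + δ) = (k*)^(1−α) = 9.25^0.7 = 4.7457.
Therefore s = 4.7457 × (n + δ) = 4.7457 × 0.059 = 0.2800.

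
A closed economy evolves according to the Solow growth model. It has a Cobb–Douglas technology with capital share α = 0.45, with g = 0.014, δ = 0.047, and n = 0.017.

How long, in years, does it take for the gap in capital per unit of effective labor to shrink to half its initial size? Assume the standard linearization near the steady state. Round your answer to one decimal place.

Near the steady state the convergence rate is λ = (1 − α)(n + g + δ).
λ = (1 − 0.45) × 0.078 = 0.55 × 0.078 = 0.0429
Half-life = ln 2 / λ = 0.6931 / 0.0429 ≈ 16.16 years

about 16.2 years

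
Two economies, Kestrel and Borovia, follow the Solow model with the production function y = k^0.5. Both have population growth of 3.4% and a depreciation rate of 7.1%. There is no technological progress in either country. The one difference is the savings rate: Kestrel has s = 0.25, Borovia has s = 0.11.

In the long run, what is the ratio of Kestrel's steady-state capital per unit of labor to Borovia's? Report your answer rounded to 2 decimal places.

ratio ≈ 5.17

Steady-state k* = [s/(n + δ)]^(1/(1−α)), so the ratio is [ (s_K/(n + δ)_K) / (s_B/(n + δ)_B) ]^2.
s_K/(n + δ)_K = 0.25/0.105 = 2.3810; s_B/(n + δ)_B = 0.11/0.105 = 1.0476.
Ratio = (2.3810/1.0476)^2 = 2.2728^2 ≈ 5.1656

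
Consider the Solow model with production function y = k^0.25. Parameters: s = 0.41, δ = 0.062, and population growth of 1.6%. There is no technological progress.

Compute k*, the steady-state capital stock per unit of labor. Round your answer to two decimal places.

In steady state, investment equals break-even investment: s·k^α = (n + δ)·k.
Dividing both sides by k: k^(1−α) = s / (n + δ).
k^0.75 = 0.41 / (0.016 + 0.062) = 0.41 / 0.078 = 5.2564
k* = 5.2564^(1/0.75) ≈ 9.1394

k* ≈ 9.14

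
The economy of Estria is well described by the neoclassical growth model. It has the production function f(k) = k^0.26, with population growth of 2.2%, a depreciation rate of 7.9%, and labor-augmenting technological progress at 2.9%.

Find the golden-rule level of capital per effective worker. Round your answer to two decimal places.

The golden rule sets f'(k) = n + g + δ, i.e. α·k^(α−1) = n + g + δ.
So k^(1−α) = α / (n + g + δ) = 0.26 / 0.130 = 2.0000.
k_gold = 2.0000^(1/0.74) ≈ 2.5515

k_gold ≈ 2.55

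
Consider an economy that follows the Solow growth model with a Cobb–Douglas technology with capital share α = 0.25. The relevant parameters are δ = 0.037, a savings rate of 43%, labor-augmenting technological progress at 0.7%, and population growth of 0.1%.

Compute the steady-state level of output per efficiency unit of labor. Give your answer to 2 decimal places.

In steady state, investment equals break-even investment: s·k^α = (n + g + δ)·k.
Rearranging, k^(1−α) = s / (n + g + δ).
k^0.75 = 0.43 / (0.001 + 0.007 + 0.037) = 0.43 / 0.045 = 9.5556
k* = 9.5556^(1/0.75) ≈ 20.2773
y* = (k*)^α = 20.2773^0.25 ≈ 2.1220

y* ≈ 2.12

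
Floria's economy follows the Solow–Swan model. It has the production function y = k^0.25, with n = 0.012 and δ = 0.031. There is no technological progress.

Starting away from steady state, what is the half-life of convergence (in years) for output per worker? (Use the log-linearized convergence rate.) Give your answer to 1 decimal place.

about 21.5 years

Near the steady state the convergence rate is λ = (1 − α)(n + δ).
λ = (1 − 0.25) × 0.043 = 0.75 × 0.043 = 0.03225
Half-life = ln 2 / λ = 0.6931 / 0.03225 ≈ 21.49 years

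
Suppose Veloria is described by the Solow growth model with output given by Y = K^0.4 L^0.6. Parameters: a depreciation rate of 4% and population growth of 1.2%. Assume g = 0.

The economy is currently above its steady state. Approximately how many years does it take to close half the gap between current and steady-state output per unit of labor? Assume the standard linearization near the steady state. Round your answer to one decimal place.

half-life ≈ 22.2 years

Near the steady state the convergence rate is λ = (1 − α)(n + δ).
λ = (1 − 0.4) × 0.052 = 0.6 × 0.052 = 0.0312
Half-life = ln 2 / λ = 0.6931 / 0.0312 ≈ 22.21 years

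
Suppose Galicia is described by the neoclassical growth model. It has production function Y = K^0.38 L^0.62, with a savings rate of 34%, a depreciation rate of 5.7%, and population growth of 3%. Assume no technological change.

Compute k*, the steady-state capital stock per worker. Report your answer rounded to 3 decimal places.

k* = 9.011

In steady state, investment equals break-even investment: s·k^α = (n + δ)·k.
Dividing both sides by k: k^(1−α) = s / (n + δ).
k^0.62 = 0.34 / (0.030 + 0.057) = 0.34 / 0.087 = 3.9080
k* = 3.9080^(1/0.62) ≈ 9.0108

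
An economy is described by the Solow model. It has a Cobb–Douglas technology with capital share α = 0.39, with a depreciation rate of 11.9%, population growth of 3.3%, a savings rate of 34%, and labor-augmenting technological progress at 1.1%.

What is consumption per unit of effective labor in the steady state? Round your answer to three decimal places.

c* ≈ 1.056

At the steady state, Δk = 0, so s·k^α = (n + g + δ)·k.
Rearranging, k^(1−α) = s / (n + g + δ).
k^0.61 = 0.34 / (0.033 + 0.011 + 0.119) = 0.34 / 0.163 = 2.0859
k* = 2.0859^(1/0.61) ≈ 3.3376
y* = (k*)^α = 3.3376^0.39 ≈ 1.6001
c* = (1 − s)·y* = (1 − 0.34) × 1.6001 ≈ 1.0561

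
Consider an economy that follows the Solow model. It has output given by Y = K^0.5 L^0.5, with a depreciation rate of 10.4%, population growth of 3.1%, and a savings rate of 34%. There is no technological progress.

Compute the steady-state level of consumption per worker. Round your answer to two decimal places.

At the steady state, Δk = 0, so s·k^α = (n + δ)·k.
Dividing both sides by k: k^(1−α) = s / (n + δ).
k^0.5 = 0.34 / (0.031 + 0.104) = 0.34 / 0.135 = 2.5185
k* = 2.5185^(1/0.5) ≈ 6.3428
y* = (k*)^α = 6.3428^0.5 ≈ 2.5185
c* = (1 − s)·y* = (1 − 0.34) × 2.5185 ≈ 1.6622

c* ≈ 1.66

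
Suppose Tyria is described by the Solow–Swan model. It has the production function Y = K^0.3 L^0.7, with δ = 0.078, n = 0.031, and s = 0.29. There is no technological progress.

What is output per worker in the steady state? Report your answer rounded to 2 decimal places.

y* = 1.52

Steady state requires s·f(k) = (n + δ)·k, i.e. s·k^α = (n + δ)·k.
Dividing both sides by k: k^(1−α) = s / (n + δ).
k^0.7 = 0.29 / (0.031 + 0.078) = 0.29 / 0.109 = 2.6606
k* = 2.6606^(1/0.7) ≈ 4.0468
y* = (k*)^α = 4.0468^0.3 ≈ 1.5210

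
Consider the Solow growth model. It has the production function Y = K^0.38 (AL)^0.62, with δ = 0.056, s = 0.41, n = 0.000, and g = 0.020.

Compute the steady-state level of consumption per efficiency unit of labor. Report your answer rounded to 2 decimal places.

c* ≈ 1.66

In steady state, investment equals break-even investment: s·k^α = (n + g + δ)·k.
Dividing both sides by k: k^(1−α) = s / (n + g + δ).
k^0.62 = 0.41 / (0.000 + 0.020 + 0.056) = 0.41 / 0.076 = 5.3947
k* = 5.3947^(1/0.62) ≈ 15.1563
y* = (k*)^α = 15.1563^0.38 ≈ 2.8095
c* = (1 − s)·y* = (1 − 0.41) × 2.8095 ≈ 1.6576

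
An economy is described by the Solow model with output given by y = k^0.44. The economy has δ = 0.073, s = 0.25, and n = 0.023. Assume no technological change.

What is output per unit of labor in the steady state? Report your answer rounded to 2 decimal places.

Steady state requires s·f(k) = (n + δ)·k, i.e. s·k^α = (n + δ)·k.
Dividing both sides by k: k^(1−α) = s / (n + δ).
k^0.56 = 0.25 / (0.023 + 0.073) = 0.25 / 0.096 = 2.6042
k* = 2.6042^(1/0.56) ≈ 5.5243
y* = (k*)^α = 5.5243^0.44 ≈ 2.1213

y* = 2.12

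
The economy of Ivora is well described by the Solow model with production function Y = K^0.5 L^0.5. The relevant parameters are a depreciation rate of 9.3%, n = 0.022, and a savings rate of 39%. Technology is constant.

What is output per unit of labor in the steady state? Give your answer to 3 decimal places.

At the steady state, Δk = 0, so s·k^α = (n + δ)·k.
Dividing both sides by k: k^(1−α) = s / (n + δ).
k^0.5 = 0.39 / (0.022 + 0.093) = 0.39 / 0.115 = 3.3913
k* = 3.3913^(1/0.5) ≈ 11.5009
y* = (k*)^α = 11.5009^0.5 ≈ 3.3913

y* ≈ 3.391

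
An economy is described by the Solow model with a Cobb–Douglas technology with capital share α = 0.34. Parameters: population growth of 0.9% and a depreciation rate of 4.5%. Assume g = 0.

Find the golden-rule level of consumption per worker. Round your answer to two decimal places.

At the golden rule, f'(k) = n + δ, so α·k^(α−1) = n + δ and k_gold = (α/(n + δ))^(1/(1−α)).
k_gold = (0.34/0.054)^(1/0.66) = 6.2963^1.5152 ≈ 16.2470
c_gold = f(k_gold) − (n + δ)·k_gold = 2.5803 − 0.054×16.2470 ≈ 1.7030

c_gold ≈ 1.70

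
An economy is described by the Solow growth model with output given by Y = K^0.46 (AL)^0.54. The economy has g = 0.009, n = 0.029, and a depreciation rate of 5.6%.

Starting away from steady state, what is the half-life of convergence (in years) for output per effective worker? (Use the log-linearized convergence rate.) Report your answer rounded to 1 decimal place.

t_½ ≈ 13.7 years

Near the steady state the convergence rate is λ = (1 − α)(n + g + δ).
λ = (1 − 0.46) × 0.094 = 0.54 × 0.094 = 0.05076
Half-life = ln 2 / λ = 0.6931 / 0.05076 ≈ 13.65 years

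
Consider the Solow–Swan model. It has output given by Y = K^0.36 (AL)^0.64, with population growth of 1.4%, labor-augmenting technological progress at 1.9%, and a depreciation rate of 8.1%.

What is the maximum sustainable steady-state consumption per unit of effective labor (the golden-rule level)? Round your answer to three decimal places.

c_gold ≈ 1.222

At the golden rule, f'(k) = n + g + δ, so α·k^(α−1) = n + g + δ and k_gold = (α/(n + g + δ))^(1/(1−α)).
k_gold = (0.36/0.114)^(1/0.64) = 3.1579^1.5625 ≈ 6.0299
c_gold = f(k_gold) − (n + g + δ)·k_gold = 1.9095 − 0.114×6.0299 ≈ 1.2221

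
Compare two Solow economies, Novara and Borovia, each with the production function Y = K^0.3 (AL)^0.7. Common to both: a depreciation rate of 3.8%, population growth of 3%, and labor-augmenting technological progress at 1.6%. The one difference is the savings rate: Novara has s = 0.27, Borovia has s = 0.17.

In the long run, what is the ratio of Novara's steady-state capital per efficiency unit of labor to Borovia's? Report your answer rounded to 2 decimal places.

Steady-state k* = [s/(n + g + δ)]^(1/(1−α)), so the ratio is [ (s_N/(n + g + δ)_N) / (s_B/(n + g + δ)_B) ]^1.4286.
s_N/(n + g + δ)_N = 0.27/0.084 = 3.2143; s_B/(n + g + δ)_B = 0.17/0.084 = 2.0238.
Ratio = (3.2143/2.0238)^1.4286 = 1.5882^1.4286 ≈ 1.9365

k*_N / k*_B ≈ 1.94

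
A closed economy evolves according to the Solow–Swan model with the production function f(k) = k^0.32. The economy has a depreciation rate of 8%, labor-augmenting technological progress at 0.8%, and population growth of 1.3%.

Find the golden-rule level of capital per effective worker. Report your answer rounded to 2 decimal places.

k_gold ≈ 5.45

The golden rule sets f'(k) = n + g + δ, i.e. α·k^(α−1) = n + g + δ.
So k^(1−α) = α / (n + g + δ) = 0.32 / 0.101 = 3.1683.
k_gold = 3.1683^(1/0.68) ≈ 5.4514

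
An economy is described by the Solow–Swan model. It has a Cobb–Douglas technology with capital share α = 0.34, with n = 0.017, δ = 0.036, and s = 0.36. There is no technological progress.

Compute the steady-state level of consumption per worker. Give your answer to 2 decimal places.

c* ≈ 1.72

Steady state requires s·f(k) = (n + δ)·k, i.e. s·k^α = (n + δ)·k.
Rearranging, k^(1−α) = s / (n + δ).
k^0.66 = 0.36 / (0.017 + 0.036) = 0.36 / 0.053 = 6.7925
k* = 6.7925^(1/0.66) ≈ 18.2243
y* = (k*)^α = 18.2243^0.34 ≈ 2.6830
c* = (1 − s)·y* = (1 − 0.36) × 2.6830 ≈ 1.7171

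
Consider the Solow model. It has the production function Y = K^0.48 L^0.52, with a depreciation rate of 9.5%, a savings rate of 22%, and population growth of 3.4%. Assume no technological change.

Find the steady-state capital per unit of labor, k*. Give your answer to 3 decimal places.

k* = 2.791

At the steady state, Δk = 0, so s·k^α = (n + δ)·k.
Rearranging, k^(1−α) = s / (n + δ).
k^0.52 = 0.22 / (0.034 + 0.095) = 0.22 / 0.129 = 1.7054
k* = 1.7054^(1/0.52) ≈ 2.7914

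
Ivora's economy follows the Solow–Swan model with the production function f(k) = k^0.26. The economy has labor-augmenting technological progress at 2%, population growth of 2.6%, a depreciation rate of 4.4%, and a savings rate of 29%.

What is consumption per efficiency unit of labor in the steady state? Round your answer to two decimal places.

c* ≈ 1.07

In steady state, investment equals break-even investment: s·k^α = (n + g + δ)·k.
Rearranging, k^(1−α) = s / (n + g + δ).
k^0.74 = 0.29 / (0.026 + 0.020 + 0.044) = 0.29 / 0.090 = 3.2222
k* = 3.2222^(1/0.74) ≈ 4.8606
y* = (k*)^α = 4.8606^0.26 ≈ 1.5085
c* = (1 − s)·y* = (1 − 0.29) × 1.5085 ≈ 1.0710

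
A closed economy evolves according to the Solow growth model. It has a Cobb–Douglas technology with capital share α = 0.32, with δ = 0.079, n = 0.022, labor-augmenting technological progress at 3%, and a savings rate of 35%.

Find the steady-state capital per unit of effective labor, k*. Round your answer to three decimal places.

k* ≈ 4.243

Steady state requires s·f(k) = (n + g + δ)·k, i.e. s·k^α = (n + g + δ)·k.
Dividing both sides by k: k^(1−α) = s / (n + g + δ).
k^0.68 = 0.35 / (0.022 + 0.030 + 0.079) = 0.35 / 0.131 = 2.6718
k* = 2.6718^(1/0.68) ≈ 4.2428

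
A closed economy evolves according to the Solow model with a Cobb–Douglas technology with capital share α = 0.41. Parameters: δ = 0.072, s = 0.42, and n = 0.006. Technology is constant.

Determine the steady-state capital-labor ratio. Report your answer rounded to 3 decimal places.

In steady state, investment equals break-even investment: s·k^α = (n + δ)·k.
Dividing both sides by k: k^(1−α) = s / (n + δ).
k^0.59 = 0.42 / (0.006 + 0.072) = 0.42 / 0.078 = 5.3846
k* = 5.3846^(1/0.59) ≈ 17.3477

k* ≈ 17.348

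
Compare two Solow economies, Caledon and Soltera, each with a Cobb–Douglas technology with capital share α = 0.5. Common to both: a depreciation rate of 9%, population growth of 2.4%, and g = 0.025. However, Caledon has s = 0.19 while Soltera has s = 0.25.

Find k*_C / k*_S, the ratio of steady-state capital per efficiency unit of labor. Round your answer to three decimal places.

k*_C / k*_S ≈ 0.578

Steady-state k* = [s/(n + g + δ)]^(1/(1−α)), so the ratio is [ (s_C/(n + g + δ)_C) / (s_S/(n + g + δ)_S) ]^2.
s_C/(n + g + δ)_C = 0.19/0.139 = 1.3669; s_S/(n + g + δ)_S = 0.25/0.139 = 1.7986.
Ratio = (1.3669/1.7986)^2 = 0.7600^2 ≈ 0.5776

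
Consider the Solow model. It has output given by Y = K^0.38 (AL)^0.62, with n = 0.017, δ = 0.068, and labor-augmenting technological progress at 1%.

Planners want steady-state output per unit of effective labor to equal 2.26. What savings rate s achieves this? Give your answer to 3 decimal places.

At the steady state, Δk = 0, so s·k^α = (n + g + δ)·k.
Since y* = [s/(n + g + δ)]^(α/(1−α)), we have s/(n + g + δ) = (y*)^((1−α)/α) = 2.26^1.6316 = 3.7824.
Therefore s = 3.7824 × (n + g + δ) = 3.7824 × 0.095 = 0.3593.

s ≈ 0.359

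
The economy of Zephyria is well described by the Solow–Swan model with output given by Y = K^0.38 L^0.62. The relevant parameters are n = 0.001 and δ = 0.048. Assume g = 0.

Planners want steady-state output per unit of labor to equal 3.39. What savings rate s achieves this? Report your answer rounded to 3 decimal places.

At the steady state, Δk = 0, so s·k^α = (n + δ)·k.
Since y* = [s/(n + δ)]^(α/(1−α)), we have s/(n + δ) = (y*)^((1−α)/α) = 3.39^1.6316 = 7.3295.
Therefore s = 7.3295 × (n + δ) = 7.3295 × 0.049 = 0.3591.

s ≈ 0.359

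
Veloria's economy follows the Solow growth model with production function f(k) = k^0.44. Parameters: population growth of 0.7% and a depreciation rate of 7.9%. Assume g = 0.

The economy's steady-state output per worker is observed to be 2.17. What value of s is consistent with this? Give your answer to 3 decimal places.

Steady state requires s·f(k) = (n + δ)·k, i.e. s·k^α = (n + δ)·k.
Since y* = [s/(n + δ)]^(α/(1−α)), we have s/(n + δ) = (y*)^((1−α)/α) = 2.17^1.2727 = 2.6805.
Therefore s = 2.6805 × (n + δ) = 2.6805 × 0.086 = 0.2305.

s ≈ 0.231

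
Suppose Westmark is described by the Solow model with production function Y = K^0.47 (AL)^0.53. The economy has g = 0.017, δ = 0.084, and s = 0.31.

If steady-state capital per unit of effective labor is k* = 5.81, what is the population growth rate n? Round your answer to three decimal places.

n ≈ 0.021

In steady state, investment equals break-even investment: s·k^α = (n + g + δ)·k.
So s / (n + g + δ) = (k*)^(1−α) = 5.81^0.53 = 2.5411.
Therefore n + g + δ = s / 2.5411 = 0.31 / 2.5411 = 0.1220, so n = 0.1220 − 0.101 = 0.0210.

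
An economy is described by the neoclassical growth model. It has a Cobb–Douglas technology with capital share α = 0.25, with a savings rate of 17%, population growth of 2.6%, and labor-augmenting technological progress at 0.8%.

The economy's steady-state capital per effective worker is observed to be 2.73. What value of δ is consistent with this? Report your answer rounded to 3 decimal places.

In steady state, investment equals break-even investment: s·k^α = (n + g + δ)·k.
So s / (n + g + δ) = (k*)^(1−α) = 2.73^0.75 = 2.1238.
Therefore n + g + δ = s / 2.1238 = 0.17 / 2.1238 = 0.0800, so δ = 0.0800 − 0.034 = 0.0460.

δ ≈ 0.046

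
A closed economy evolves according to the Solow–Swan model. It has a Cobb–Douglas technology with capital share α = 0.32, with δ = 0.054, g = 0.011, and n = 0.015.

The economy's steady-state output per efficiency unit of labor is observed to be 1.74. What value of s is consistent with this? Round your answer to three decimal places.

s ≈ 0.260

At the steady state, Δk = 0, so s·k^α = (n + g + δ)·k.
Since y* = [s/(n + g + δ)]^(α/(1−α)), we have s/(n + g + δ) = (y*)^((1−α)/α) = 1.74^2.125 = 3.2446.
Therefore s = 3.2446 × (n + g + δ) = 3.2446 × 0.080 = 0.2596.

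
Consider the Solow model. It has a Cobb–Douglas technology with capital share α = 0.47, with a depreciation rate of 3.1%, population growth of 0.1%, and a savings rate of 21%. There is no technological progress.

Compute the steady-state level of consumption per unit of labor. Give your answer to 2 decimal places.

At the steady state, Δk = 0, so s·k^α = (n + δ)·k.
Dividing both sides by k: k^(1−α) = s / (n + δ).
k^0.53 = 0.21 / (0.001 + 0.031) = 0.21 / 0.032 = 6.5625
k* = 6.5625^(1/0.53) ≈ 34.8049
y* = (k*)^α = 34.8049^0.47 ≈ 5.3036
c* = (1 − s)·y* = (1 − 0.21) × 5.3036 ≈ 4.1898

c* ≈ 4.19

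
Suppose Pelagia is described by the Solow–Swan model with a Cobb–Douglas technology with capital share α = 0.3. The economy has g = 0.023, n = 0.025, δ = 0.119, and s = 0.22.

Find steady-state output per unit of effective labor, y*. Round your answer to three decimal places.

y* ≈ 1.125

At the steady state, Δk = 0, so s·k^α = (n + g + δ)·k.
Rearranging, k^(1−α) = s / (n + g + δ).
k^0.7 = 0.22 / (0.025 + 0.023 + 0.119) = 0.22 / 0.167 = 1.3174
k* = 1.3174^(1/0.7) ≈ 1.4826
y* = (k*)^α = 1.4826^0.3 ≈ 1.1254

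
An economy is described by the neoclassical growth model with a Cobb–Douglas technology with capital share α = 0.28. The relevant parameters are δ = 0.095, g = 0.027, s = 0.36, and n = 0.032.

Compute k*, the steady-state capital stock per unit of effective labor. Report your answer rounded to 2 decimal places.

At the steady state, Δk = 0, so s·k^α = (n + g + δ)·k.
Dividing both sides by k: k^(1−α) = s / (n + g + δ).
k^0.72 = 0.36 / (0.032 + 0.027 + 0.095) = 0.36 / 0.154 = 2.3377
k* = 2.3377^(1/0.72) ≈ 3.2524

k* = 3.25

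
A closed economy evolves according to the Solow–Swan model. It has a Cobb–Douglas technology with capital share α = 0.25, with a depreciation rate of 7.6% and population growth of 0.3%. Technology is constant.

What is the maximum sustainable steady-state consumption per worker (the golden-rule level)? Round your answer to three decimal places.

At the golden rule, f'(k) = n + δ, so α·k^(α−1) = n + δ and k_gold = (α/(n + δ))^(1/(1−α)).
k_gold = (0.25/0.079)^(1/0.75) = 3.1646^1.3333 ≈ 4.6460
c_gold = f(k_gold) − (n + δ)·k_gold = 1.4681 − 0.079×4.6460 ≈ 1.1011

c_gold ≈ 1.101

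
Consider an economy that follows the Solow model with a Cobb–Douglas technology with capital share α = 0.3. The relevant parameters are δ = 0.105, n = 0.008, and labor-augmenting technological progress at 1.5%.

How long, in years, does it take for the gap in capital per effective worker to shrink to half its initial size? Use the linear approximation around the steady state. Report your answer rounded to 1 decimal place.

Near the steady state the convergence rate is λ = (1 − α)(n + g + δ).
λ = (1 − 0.3) × 0.128 = 0.7 × 0.128 = 0.0896
Half-life = ln 2 / λ = 0.6931 / 0.0896 ≈ 7.74 years

half-life ≈ 7.7 years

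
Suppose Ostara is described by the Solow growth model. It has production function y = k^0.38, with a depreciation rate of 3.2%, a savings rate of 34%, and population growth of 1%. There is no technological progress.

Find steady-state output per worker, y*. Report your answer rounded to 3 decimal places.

y* = 3.603

At the steady state, Δk = 0, so s·k^α = (n + δ)·k.
Rearranging, k^(1−α) = s / (n + δ).
k^0.62 = 0.34 / (0.010 + 0.032) = 0.34 / 0.042 = 8.0952
k* = 8.0952^(1/0.62) ≈ 29.1664
y* = (k*)^α = 29.1664^0.38 ≈ 3.6029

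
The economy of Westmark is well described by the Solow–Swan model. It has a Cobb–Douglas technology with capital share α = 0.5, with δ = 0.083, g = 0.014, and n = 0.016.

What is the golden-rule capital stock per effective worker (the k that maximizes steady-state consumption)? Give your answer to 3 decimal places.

k_gold ≈ 19.579

The golden rule sets f'(k) = n + g + δ, i.e. α·k^(α−1) = n + g + δ.
So k^(1−α) = α / (n + g + δ) = 0.5 / 0.113 = 4.4248.
k_gold = 4.4248^(1/0.5) ≈ 19.5789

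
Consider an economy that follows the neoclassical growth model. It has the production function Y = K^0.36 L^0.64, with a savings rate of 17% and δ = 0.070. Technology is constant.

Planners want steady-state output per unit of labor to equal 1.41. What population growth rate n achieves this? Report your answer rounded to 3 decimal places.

n ≈ 0.022

At the steady state, Δk = 0, so s·k^α = (n + δ)·k.
Since y* = [s/(n + δ)]^(α/(1−α)), we have s/(n + δ) = (y*)^((1−α)/α) = 1.41^1.7778 = 1.8420.
Therefore n + δ = s / 1.8420 = 0.17 / 1.8420 = 0.0923, so n = 0.0923 − 0.070 = 0.0223.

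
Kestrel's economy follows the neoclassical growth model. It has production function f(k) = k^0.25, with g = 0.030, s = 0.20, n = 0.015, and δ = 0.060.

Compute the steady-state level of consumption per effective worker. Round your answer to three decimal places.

At the steady state, Δk = 0, so s·k^α = (n + g + δ)·k.
Dividing both sides by k: k^(1−α) = s / (n + g + δ).
k^0.75 = 0.20 / (0.015 + 0.030 + 0.060) = 0.20 / 0.105 = 1.9048
k* = 1.9048^(1/0.75) ≈ 2.3612
y* = (k*)^α = 2.3612^0.25 ≈ 1.2396
c* = (1 − s)·y* = (1 − 0.20) × 1.2396 ≈ 0.9917

c* ≈ 0.992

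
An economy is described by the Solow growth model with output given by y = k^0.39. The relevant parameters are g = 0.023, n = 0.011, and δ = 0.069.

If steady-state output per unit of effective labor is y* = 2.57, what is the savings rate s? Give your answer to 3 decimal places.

In steady state, investment equals break-even investment: s·k^α = (n + g + δ)·k.
Since y* = [s/(n + g + δ)]^(α/(1−α)), we have s/(n + g + δ) = (y*)^((1−α)/α) = 2.57^1.5641 = 4.3770.
Therefore s = 4.3770 × (n + g + δ) = 4.3770 × 0.103 = 0.4508.

s ≈ 0.451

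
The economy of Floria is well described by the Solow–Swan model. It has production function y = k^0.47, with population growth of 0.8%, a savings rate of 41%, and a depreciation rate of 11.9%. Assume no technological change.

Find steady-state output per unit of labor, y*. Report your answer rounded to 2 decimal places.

y* ≈ 2.83

In steady state, investment equals break-even investment: s·k^α = (n + δ)·k.
Dividing both sides by k: k^(1−α) = s / (n + δ).
k^0.53 = 0.41 / (0.008 + 0.119) = 0.41 / 0.127 = 3.2283
k* = 3.2283^(1/0.53) ≈ 9.1270
y* = (k*)^α = 9.1270^0.47 ≈ 2.8272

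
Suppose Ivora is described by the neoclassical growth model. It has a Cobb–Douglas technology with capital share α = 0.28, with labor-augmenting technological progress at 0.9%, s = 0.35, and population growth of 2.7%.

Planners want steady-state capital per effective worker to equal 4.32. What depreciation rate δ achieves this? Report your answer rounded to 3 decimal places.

δ ≈ 0.086

In steady state, investment equals break-even investment: s·k^α = (n + g + δ)·k.
So s / (n + g + δ) = (k*)^(1−α) = 4.32^0.72 = 2.8678.
Therefore n + g + δ = s / 2.8678 = 0.35 / 2.8678 = 0.1220, so δ = 0.1220 − 0.036 = 0.0860.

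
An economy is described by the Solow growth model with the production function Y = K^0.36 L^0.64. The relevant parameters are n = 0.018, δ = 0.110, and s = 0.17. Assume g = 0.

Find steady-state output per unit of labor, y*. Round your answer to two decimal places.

In steady state, investment equals break-even investment: s·k^α = (n + δ)·k.
Rearranging, k^(1−α) = s / (n + δ).
k^0.64 = 0.17 / (0.018 + 0.110) = 0.17 / 0.128 = 1.3281
k* = 1.3281^(1/0.64) ≈ 1.5579
y* = (k*)^α = 1.5579^0.36 ≈ 1.1730

y* = 1.17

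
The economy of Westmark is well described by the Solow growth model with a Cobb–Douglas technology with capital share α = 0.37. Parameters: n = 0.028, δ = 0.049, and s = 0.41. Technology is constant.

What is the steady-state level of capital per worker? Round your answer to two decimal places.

k* ≈ 14.22

At the steady state, Δk = 0, so s·k^α = (n + δ)·k.
Dividing both sides by k: k^(1−α) = s / (n + δ).
k^0.63 = 0.41 / (0.028 + 0.049) = 0.41 / 0.077 = 5.3247
k* = 5.3247^(1/0.63) ≈ 14.2184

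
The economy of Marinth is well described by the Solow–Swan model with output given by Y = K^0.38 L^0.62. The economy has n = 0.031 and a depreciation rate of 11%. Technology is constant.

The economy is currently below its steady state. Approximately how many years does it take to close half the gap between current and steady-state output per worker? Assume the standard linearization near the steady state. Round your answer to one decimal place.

about 7.9 years

Near the steady state the convergence rate is λ = (1 − α)(n + δ).
λ = (1 − 0.38) × 0.141 = 0.62 × 0.141 = 0.08742
Half-life = ln 2 / λ = 0.6931 / 0.08742 ≈ 7.93 years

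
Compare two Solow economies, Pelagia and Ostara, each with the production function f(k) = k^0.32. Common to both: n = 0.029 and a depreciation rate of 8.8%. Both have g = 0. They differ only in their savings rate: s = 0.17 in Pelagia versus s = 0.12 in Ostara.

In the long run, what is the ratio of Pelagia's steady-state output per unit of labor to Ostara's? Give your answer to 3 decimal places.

Steady-state y* = [s/(n + δ)]^(α/(1−α)), so the ratio is [ (s_P/(n + δ)_P) / (s_O/(n + δ)_O) ]^0.4706.
s_P/(n + δ)_P = 0.17/0.117 = 1.4530; s_O/(n + δ)_O = 0.12/0.117 = 1.0256.
Ratio = (1.4530/1.0256)^0.4706 = 1.4167^0.4706 ≈ 1.1781

y*_P / y*_O ≈ 1.178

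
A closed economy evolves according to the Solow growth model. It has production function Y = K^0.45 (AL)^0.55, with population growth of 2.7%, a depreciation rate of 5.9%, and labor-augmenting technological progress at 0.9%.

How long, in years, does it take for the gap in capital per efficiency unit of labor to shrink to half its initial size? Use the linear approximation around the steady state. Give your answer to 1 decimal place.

Near the steady state the convergence rate is λ = (1 − α)(n + g + δ).
λ = (1 − 0.45) × 0.095 = 0.55 × 0.095 = 0.05225
Half-life = ln 2 / λ = 0.6931 / 0.05225 ≈ 13.27 years

about 13.3 years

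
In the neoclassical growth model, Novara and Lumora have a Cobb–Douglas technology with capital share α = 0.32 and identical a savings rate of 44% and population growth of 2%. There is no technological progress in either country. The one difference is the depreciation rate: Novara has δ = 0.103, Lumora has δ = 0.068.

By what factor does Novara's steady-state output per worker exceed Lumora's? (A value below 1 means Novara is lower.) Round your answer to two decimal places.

Steady-state y* = [s/(n + δ)]^(α/(1−α)), so the ratio is [ (s_N/(n + δ)_N) / (s_L/(n + δ)_L) ]^0.4706.
s_N/(n + δ)_N = 0.44/0.123 = 3.5772; s_L/(n + δ)_L = 0.44/0.088 = 5.0000.
Ratio = (3.5772/5.0000)^0.4706 = 0.7154^0.4706 ≈ 0.8542

ratio ≈ 0.85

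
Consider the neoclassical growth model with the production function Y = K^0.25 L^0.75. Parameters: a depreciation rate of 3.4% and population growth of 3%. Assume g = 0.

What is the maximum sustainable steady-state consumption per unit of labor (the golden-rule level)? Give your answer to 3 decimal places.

c_gold ≈ 1.181

At the golden rule, f'(k) = n + δ, so α·k^(α−1) = n + δ and k_gold = (α/(n + δ))^(1/(1−α)).
k_gold = (0.25/0.064)^(1/0.75) = 3.9063^1.3333 ≈ 6.1518
c_gold = f(k_gold) − (n + δ)·k_gold = 1.5749 − 0.064×6.1518 ≈ 1.1812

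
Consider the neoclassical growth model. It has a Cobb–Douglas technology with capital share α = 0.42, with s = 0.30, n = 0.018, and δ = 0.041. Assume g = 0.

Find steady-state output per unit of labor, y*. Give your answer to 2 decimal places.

In steady state, investment equals break-even investment: s·k^α = (n + δ)·k.
Dividing both sides by k: k^(1−α) = s / (n + δ).
k^0.58 = 0.30 / (0.018 + 0.041) = 0.30 / 0.059 = 5.0847
k* = 5.0847^(1/0.58) ≈ 16.5082
y* = (k*)^α = 16.5082^0.42 ≈ 3.2466

y* = 3.25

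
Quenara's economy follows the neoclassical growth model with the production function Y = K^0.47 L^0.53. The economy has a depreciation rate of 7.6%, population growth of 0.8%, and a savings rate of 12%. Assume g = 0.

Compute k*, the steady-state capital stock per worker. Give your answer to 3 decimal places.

k* ≈ 1.960

In steady state, investment equals break-even investment: s·k^α = (n + δ)·k.
Rearranging, k^(1−α) = s / (n + δ).
k^0.53 = 0.12 / (0.008 + 0.076) = 0.12 / 0.084 = 1.4286
k* = 1.4286^(1/0.53) ≈ 1.9601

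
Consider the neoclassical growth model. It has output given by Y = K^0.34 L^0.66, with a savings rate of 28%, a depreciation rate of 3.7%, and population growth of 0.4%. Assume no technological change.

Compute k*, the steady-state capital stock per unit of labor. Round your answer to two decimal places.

Steady state requires s·f(k) = (n + δ)·k, i.e. s·k^α = (n + δ)·k.
Rearranging, k^(1−α) = s / (n + δ).
k^0.66 = 0.28 / (0.004 + 0.037) = 0.28 / 0.041 = 6.8293
k* = 6.8293^(1/0.66) ≈ 18.3741

k* ≈ 18.37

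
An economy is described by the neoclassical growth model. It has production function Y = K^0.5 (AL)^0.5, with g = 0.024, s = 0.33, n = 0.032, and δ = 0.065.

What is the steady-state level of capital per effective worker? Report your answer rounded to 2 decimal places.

Steady state requires s·f(k) = (n + g + δ)·k, i.e. s·k^α = (n + g + δ)·k.
Dividing both sides by k: k^(1−α) = s / (n + g + δ).
k^0.5 = 0.33 / (0.032 + 0.024 + 0.065) = 0.33 / 0.121 = 2.7273
k* = 2.7273^(1/0.5) ≈ 7.4382

k* = 7.44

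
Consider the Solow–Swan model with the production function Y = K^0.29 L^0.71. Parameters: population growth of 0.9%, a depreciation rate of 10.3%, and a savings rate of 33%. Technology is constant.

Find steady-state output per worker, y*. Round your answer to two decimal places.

y* ≈ 1.55

In steady state, investment equals break-even investment: s·k^α = (n + δ)·k.
Dividing both sides by k: k^(1−α) = s / (n + δ).
k^0.71 = 0.33 / (0.009 + 0.103) = 0.33 / 0.112 = 2.9464
k* = 2.9464^(1/0.71) ≈ 4.5811
y* = (k*)^α = 4.5811^0.29 ≈ 1.5548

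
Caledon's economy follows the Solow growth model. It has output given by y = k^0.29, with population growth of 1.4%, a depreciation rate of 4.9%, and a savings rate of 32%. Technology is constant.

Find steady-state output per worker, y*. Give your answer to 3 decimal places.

In steady state, investment equals break-even investment: s·k^α = (n + δ)·k.
Dividing both sides by k: k^(1−α) = s / (n + δ).
k^0.71 = 0.32 / (0.014 + 0.049) = 0.32 / 0.063 = 5.0794
k* = 5.0794^(1/0.71) ≈ 9.8651
y* = (k*)^α = 9.8651^0.29 ≈ 1.9422

y* = 1.942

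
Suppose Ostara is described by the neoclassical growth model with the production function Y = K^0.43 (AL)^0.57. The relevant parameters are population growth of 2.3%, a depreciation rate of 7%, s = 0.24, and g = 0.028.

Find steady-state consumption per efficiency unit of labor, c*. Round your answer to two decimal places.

Steady state requires s·f(k) = (n + g + δ)·k, i.e. s·k^α = (n + g + δ)·k.
Rearranging, k^(1−α) = s / (n + g + δ).
k^0.57 = 0.24 / (0.023 + 0.028 + 0.070) = 0.24 / 0.121 = 1.9835
k* = 1.9835^(1/0.57) ≈ 3.3251
y* = (k*)^α = 3.3251^0.43 ≈ 1.6764
c* = (1 − s)·y* = (1 − 0.24) × 1.6764 ≈ 1.2741

c* = 1.27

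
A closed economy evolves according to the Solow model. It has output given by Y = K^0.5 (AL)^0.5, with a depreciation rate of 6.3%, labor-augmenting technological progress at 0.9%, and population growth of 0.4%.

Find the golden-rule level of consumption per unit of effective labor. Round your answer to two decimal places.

c_gold ≈ 3.29

At the golden rule, f'(k) = n + g + δ, so α·k^(α−1) = n + g + δ and k_gold = (α/(n + g + δ))^(1/(1−α)).
k_gold = (0.5/0.076)^(1/0.5) = 6.5789^2 ≈ 43.2819
c_gold = f(k_gold) − (n + g + δ)·k_gold = 6.5789 − 0.076×43.2819 ≈ 3.2895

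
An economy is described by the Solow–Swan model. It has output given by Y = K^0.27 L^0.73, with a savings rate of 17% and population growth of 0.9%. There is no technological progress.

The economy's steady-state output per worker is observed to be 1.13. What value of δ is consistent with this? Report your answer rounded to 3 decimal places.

δ ≈ 0.113

In steady state, investment equals break-even investment: s·k^α = (n + δ)·k.
Since y* = [s/(n + δ)]^(α/(1−α)), we have s/(n + δ) = (y*)^((1−α)/α) = 1.13^2.7037 = 1.3916.
Therefore n + δ = s / 1.3916 = 0.17 / 1.3916 = 0.1222, so δ = 0.1222 − 0.009 = 0.1132.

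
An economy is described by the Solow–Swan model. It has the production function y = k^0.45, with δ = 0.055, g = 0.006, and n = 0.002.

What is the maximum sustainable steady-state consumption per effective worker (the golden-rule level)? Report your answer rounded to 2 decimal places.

At the golden rule, f'(k) = n + g + δ, so α·k^(α−1) = n + g + δ and k_gold = (α/(n + g + δ))^(1/(1−α)).
k_gold = (0.45/0.063)^(1/0.55) = 7.1429^1.8182 ≈ 35.6874
c_gold = f(k_gold) − (n + g + δ)·k_gold = 4.9961 − 0.063×35.6874 ≈ 2.7478

c_gold ≈ 2.75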